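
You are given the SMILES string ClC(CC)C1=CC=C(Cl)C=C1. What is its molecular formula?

C9H10Cl2

Walk through each heavy atom and fill implicit hydrogens from standard valence (C 4, N 3, O 2, S 2, halogen 1):
  atom 1: Cl (halogen, monovalent) → 0 H
  atom 2: C, bond orders sum to 3 (valence 4) → 1 H
  atom 3: C, bond orders sum to 2 (valence 4) → 2 H
  atom 4: C, bond orders sum to 1 (valence 4) → 3 H
  atom 5: C, bond orders sum to 4 (valence 4) → 0 H
  atom 6: C, bond orders sum to 3 (valence 4) → 1 H
  atom 7: C, bond orders sum to 3 (valence 4) → 1 H
  atom 8: C, bond orders sum to 4 (valence 4) → 0 H
  atom 9: Cl (halogen, monovalent) → 0 H
  atom 10: C, bond orders sum to 3 (valence 4) → 1 H
  atom 11: C, bond orders sum to 3 (valence 4) → 1 H
Totals → C:9, H:10, Cl:2.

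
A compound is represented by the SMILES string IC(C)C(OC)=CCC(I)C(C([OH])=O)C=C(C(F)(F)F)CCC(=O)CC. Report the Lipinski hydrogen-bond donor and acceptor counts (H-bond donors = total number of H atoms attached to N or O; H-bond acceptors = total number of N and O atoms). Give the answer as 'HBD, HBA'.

1, 4

Donors: find every N or O and count the H atoms it carries.
  atom 5 (O): bond orders sum to 2 → 0 H
  atom 13 (O): bond orders sum to 1 → 1 H
  atom 14 (O): bond orders sum to 2 → 0 H
  atom 24 (O): bond orders sum to 2 → 0 H
Lipinski HBD = 1.
Acceptors: N atoms = 0, O atoms = 4 → HBA = 4.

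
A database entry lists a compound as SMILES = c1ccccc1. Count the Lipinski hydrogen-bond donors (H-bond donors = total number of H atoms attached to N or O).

0

Donors: find every N or O and count the H atoms it carries.
  (no N or O atoms present)
Lipinski HBD = 0.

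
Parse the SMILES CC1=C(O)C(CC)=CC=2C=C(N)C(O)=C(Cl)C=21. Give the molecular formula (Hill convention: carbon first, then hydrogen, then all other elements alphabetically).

Walk through each heavy atom and fill implicit hydrogens from standard valence (C 4, N 3, O 2, S 2, halogen 1):
  atom 1: C, bond orders sum to 1 (valence 4) → 3 H
  atom 2: C, bond orders sum to 4 (valence 4) → 0 H
  atom 3: C, bond orders sum to 4 (valence 4) → 0 H
  atom 4: O, bond orders sum to 1 (valence 2) → 1 H
  atom 5: C, bond orders sum to 4 (valence 4) → 0 H
  atom 6: C, bond orders sum to 2 (valence 4) → 2 H
  atom 7: C, bond orders sum to 1 (valence 4) → 3 H
  atom 8: C, bond orders sum to 3 (valence 4) → 1 H
  atom 9: C, bond orders sum to 4 (valence 4) → 0 H
  atom 10: C, bond orders sum to 3 (valence 4) → 1 H
  atom 11: C, bond orders sum to 4 (valence 4) → 0 H
  atom 12: N, bond orders sum to 1 (valence 3) → 2 H
  atom 13: C, bond orders sum to 4 (valence 4) → 0 H
  atom 14: O, bond orders sum to 1 (valence 2) → 1 H
  atom 15: C, bond orders sum to 4 (valence 4) → 0 H
  atom 16: Cl (halogen, monovalent) → 0 H
  atom 17: C, bond orders sum to 4 (valence 4) → 0 H
Totals → C:13, H:14, Cl:1, N:1, O:2.

C13H14ClNO2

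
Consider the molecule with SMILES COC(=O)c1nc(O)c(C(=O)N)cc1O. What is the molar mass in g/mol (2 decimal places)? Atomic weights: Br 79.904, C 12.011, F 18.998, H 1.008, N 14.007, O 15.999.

First, the molecular formula is C8H8N2O5 (counting implicit H from valence).
  C: 8 × 12.011 = 96.088
  H: 8 × 1.008 = 8.064
  N: 2 × 14.007 = 28.014
  O: 5 × 15.999 = 79.995
Sum: 8×12.011 + 8×1.008 + 2×14.007 + 5×15.999 = 212.161 → 212.16 g/mol.

212.16 g/mol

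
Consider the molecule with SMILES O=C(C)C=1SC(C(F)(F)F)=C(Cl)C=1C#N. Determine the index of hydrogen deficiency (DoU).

6

Degree of unsaturation = (number of rings) + (number of π bonds).
Ring closures in the SMILES: 1.
π bonds: 3 double bonds (each 1 DoU), 1 triple bond (each 2 DoU) → 5 DoU from unsaturation.
Total DoU = 1 + 5 = 6.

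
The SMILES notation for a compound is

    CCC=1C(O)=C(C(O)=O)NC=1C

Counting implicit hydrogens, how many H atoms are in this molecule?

Walk through each heavy atom and fill implicit hydrogens from standard valence (C 4, N 3, O 2, S 2, halogen 1):
  atom 1: C, bond orders sum to 1 (valence 4) → 3 H
  atom 2: C, bond orders sum to 2 (valence 4) → 2 H
  atom 3: C, bond orders sum to 4 (valence 4) → 0 H
  atom 4: C, bond orders sum to 4 (valence 4) → 0 H
  atom 5: O, bond orders sum to 1 (valence 2) → 1 H
  atom 6: C, bond orders sum to 4 (valence 4) → 0 H
  atom 7: C, bond orders sum to 4 (valence 4) → 0 H
  atom 8: O, bond orders sum to 1 (valence 2) → 1 H
  atom 9: O, bond orders sum to 2 (valence 2) → 0 H
  atom 10: N, bond orders sum to 2 (valence 3) → 1 H
  atom 11: C, bond orders sum to 4 (valence 4) → 0 H
  atom 12: C, bond orders sum to 1 (valence 4) → 3 H
Total hydrogens: 11.

11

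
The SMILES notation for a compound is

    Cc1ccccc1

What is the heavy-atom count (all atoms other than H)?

7

Every atom symbol written in the SMILES (organic subset) is one heavy atom; implicit H are not written.
Heavy atoms by element → C:7.
Total: 7.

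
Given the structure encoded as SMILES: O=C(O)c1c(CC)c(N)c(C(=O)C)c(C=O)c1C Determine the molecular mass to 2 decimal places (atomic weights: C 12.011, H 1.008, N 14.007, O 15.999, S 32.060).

249.27 g/mol

First, the molecular formula is C13H15NO4 (counting implicit H from valence).
  C: 13 × 12.011 = 156.143
  H: 15 × 1.008 = 15.120
  N: 1 × 14.007 = 14.007
  O: 4 × 15.999 = 63.996
Sum: 13×12.011 + 15×1.008 + 1×14.007 + 4×15.999 = 249.266 → 249.27 g/mol.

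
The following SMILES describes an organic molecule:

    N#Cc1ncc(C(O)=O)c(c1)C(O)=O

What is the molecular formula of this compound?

C8H4N2O4

Walk through each heavy atom and fill implicit hydrogens from standard valence (C 4, N 3, O 2, S 2, halogen 1); for lowercase aromatic atoms, an aromatic c carries 1 H when it has two neighbours and 0 H with three, and aromatic n carries 0 H:
  atom 1: N, bond orders sum to 3 (valence 3) → 0 H
  atom 2: C, bond orders sum to 4 (valence 4) → 0 H
  atom 3: aromatic c, 3 neighbours → 0 H
  atom 4: aromatic n, 2 neighbours → 0 H
  atom 5: aromatic c, 2 neighbours → 1 H
  atom 6: aromatic c, 3 neighbours → 0 H
  atom 7: C, bond orders sum to 4 (valence 4) → 0 H
  atom 8: O, bond orders sum to 1 (valence 2) → 1 H
  atom 9: O, bond orders sum to 2 (valence 2) → 0 H
  atom 10: aromatic c, 3 neighbours → 0 H
  atom 11: aromatic c, 2 neighbours → 1 H
  atom 12: C, bond orders sum to 4 (valence 4) → 0 H
  atom 13: O, bond orders sum to 1 (valence 2) → 1 H
  atom 14: O, bond orders sum to 2 (valence 2) → 0 H
Totals → C:8, H:4, N:2, O:4.
In Hill order: C8H4N2O4.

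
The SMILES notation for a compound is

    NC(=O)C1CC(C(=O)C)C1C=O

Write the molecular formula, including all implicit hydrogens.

C8H11NO3

Walk through each heavy atom and fill implicit hydrogens from standard valence (C 4, N 3, O 2, S 2, halogen 1):
  atom 1: N, bond orders sum to 1 (valence 3) → 2 H
  atom 2: C, bond orders sum to 4 (valence 4) → 0 H
  atom 3: O, bond orders sum to 2 (valence 2) → 0 H
  atom 4: C, bond orders sum to 3 (valence 4) → 1 H
  atom 5: C, bond orders sum to 2 (valence 4) → 2 H
  atom 6: C, bond orders sum to 3 (valence 4) → 1 H
  atom 7: C, bond orders sum to 4 (valence 4) → 0 H
  atom 8: O, bond orders sum to 2 (valence 2) → 0 H
  atom 9: C, bond orders sum to 1 (valence 4) → 3 H
  atom 10: C, bond orders sum to 3 (valence 4) → 1 H
  atom 11: C, bond orders sum to 3 (valence 4) → 1 H
  atom 12: O, bond orders sum to 2 (valence 2) → 0 H
Totals → C:8, H:11, N:1, O:3.
In Hill order: C8H11NO3.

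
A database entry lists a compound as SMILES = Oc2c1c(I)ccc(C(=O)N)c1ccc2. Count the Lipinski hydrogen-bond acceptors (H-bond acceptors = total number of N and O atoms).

N atoms: 1; O atoms: 2.
Lipinski HBA = 1 + 2 = 3.

3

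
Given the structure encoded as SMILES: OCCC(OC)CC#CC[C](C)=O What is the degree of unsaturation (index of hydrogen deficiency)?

Degree of unsaturation = (number of rings) + (number of π bonds).
Ring closures in the SMILES: 0.
π bonds: 1 double bond (each 1 DoU), 1 triple bond (each 2 DoU) → 3 DoU from unsaturation.
Total DoU = 0 + 3 = 3.

3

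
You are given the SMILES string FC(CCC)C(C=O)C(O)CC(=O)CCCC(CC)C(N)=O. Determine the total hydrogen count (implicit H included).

28

Walk through each heavy atom and fill implicit hydrogens from standard valence (C 4, N 3, O 2, S 2, halogen 1):
  atom 1: F (halogen, monovalent) → 0 H
  atom 2: C, bond orders sum to 3 (valence 4) → 1 H
  atom 3: C, bond orders sum to 2 (valence 4) → 2 H
  atom 4: C, bond orders sum to 2 (valence 4) → 2 H
  atom 5: C, bond orders sum to 1 (valence 4) → 3 H
  atom 6: C, bond orders sum to 3 (valence 4) → 1 H
  atom 7: C, bond orders sum to 3 (valence 4) → 1 H
  atom 8: O, bond orders sum to 2 (valence 2) → 0 H
  atom 9: C, bond orders sum to 3 (valence 4) → 1 H
  atom 10: O, bond orders sum to 1 (valence 2) → 1 H
  atom 11: C, bond orders sum to 2 (valence 4) → 2 H
  atom 12: C, bond orders sum to 4 (valence 4) → 0 H
  atom 13: O, bond orders sum to 2 (valence 2) → 0 H
  atom 14: C, bond orders sum to 2 (valence 4) → 2 H
  atom 15: C, bond orders sum to 2 (valence 4) → 2 H
  atom 16: C, bond orders sum to 2 (valence 4) → 2 H
  atom 17: C, bond orders sum to 3 (valence 4) → 1 H
  atom 18: C, bond orders sum to 2 (valence 4) → 2 H
  atom 19: C, bond orders sum to 1 (valence 4) → 3 H
  atom 20: C, bond orders sum to 4 (valence 4) → 0 H
  atom 21: N, bond orders sum to 1 (valence 3) → 2 H
  atom 22: O, bond orders sum to 2 (valence 2) → 0 H
Total hydrogens: 28.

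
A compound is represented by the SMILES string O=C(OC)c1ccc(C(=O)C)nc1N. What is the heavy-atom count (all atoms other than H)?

14

Every atom symbol written in the SMILES (organic subset) is one heavy atom; implicit H are not written.
Heavy atoms by element → C:9, N:2, O:3.
Total: 14.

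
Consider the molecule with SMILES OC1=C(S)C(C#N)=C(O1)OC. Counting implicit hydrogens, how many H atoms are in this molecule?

5

Walk through each heavy atom and fill implicit hydrogens from standard valence (C 4, N 3, O 2, S 2, halogen 1):
  atom 1: O, bond orders sum to 1 (valence 2) → 1 H
  atom 2: C, bond orders sum to 4 (valence 4) → 0 H
  atom 3: C, bond orders sum to 4 (valence 4) → 0 H
  atom 4: S, bond orders sum to 1 (valence 2) → 1 H
  atom 5: C, bond orders sum to 4 (valence 4) → 0 H
  atom 6: C, bond orders sum to 4 (valence 4) → 0 H
  atom 7: N, bond orders sum to 3 (valence 3) → 0 H
  atom 8: C, bond orders sum to 4 (valence 4) → 0 H
  atom 9: O, bond orders sum to 2 (valence 2) → 0 H
  atom 10: O, bond orders sum to 2 (valence 2) → 0 H
  atom 11: C, bond orders sum to 1 (valence 4) → 3 H
Total hydrogens: 5.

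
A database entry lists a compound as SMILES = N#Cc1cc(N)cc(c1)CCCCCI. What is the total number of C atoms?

Count every carbon token in the SMILES (each C, including those in ring-closure positions and inside branches).
Carbon count: 12.

12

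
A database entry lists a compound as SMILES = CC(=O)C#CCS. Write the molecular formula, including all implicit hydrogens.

Walk through each heavy atom and fill implicit hydrogens from standard valence (C 4, N 3, O 2, S 2, halogen 1):
  atom 1: C, bond orders sum to 1 (valence 4) → 3 H
  atom 2: C, bond orders sum to 4 (valence 4) → 0 H
  atom 3: O, bond orders sum to 2 (valence 2) → 0 H
  atom 4: C, bond orders sum to 4 (valence 4) → 0 H
  atom 5: C, bond orders sum to 4 (valence 4) → 0 H
  atom 6: C, bond orders sum to 2 (valence 4) → 2 H
  atom 7: S, bond orders sum to 1 (valence 2) → 1 H
Totals → C:5, H:6, O:1, S:1.
In Hill order: C5H6OS.

C5H6OS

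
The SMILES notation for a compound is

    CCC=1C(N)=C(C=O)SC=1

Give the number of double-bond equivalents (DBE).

Molecular formula: C7H9NOS.
DoU = (2C + 2 + N − H − X) / 2, where X is the halogen count and O/S are ignored.
    = (2·7 + 2 + 1 − 9 − 0) / 2 = 8 / 2 = 4.

4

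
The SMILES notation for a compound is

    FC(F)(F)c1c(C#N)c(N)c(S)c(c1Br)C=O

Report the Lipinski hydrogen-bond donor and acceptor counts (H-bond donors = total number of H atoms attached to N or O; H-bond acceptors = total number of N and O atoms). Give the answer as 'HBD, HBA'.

Donors: find every N or O and count the H atoms it carries.
  atom 8 (N): bond orders sum to 3 → 0 H
  atom 10 (N): bond orders sum to 1 → 2 H
  atom 17 (O): bond orders sum to 2 → 0 H
Lipinski HBD = 2.
Acceptors: N atoms = 2, O atoms = 1 → HBA = 3.

2, 3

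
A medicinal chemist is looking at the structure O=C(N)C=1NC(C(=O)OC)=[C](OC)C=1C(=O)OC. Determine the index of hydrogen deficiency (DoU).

6

Molecular formula: C10H12N2O6.
DoU = (2C + 2 + N − H − X) / 2, where X is the halogen count and O/S are ignored.
    = (2·10 + 2 + 2 − 12 − 0) / 2 = 12 / 2 = 6.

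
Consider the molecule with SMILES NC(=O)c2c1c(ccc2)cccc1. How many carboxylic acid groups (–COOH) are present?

0

Scan the SMILES for the carboxylic acid motif — none present.
Groups that are present: 1 amide.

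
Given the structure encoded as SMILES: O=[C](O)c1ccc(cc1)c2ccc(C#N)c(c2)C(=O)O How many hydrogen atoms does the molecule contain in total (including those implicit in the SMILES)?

Walk through each heavy atom and fill implicit hydrogens from standard valence (C 4, N 3, O 2, S 2, halogen 1); for lowercase aromatic atoms, an aromatic c carries 1 H when it has two neighbours and 0 H with three, and aromatic n carries 0 H:
  atom 1: O, bond orders sum to 2 (valence 2) → 0 H
  atom 2: C with explicit H count 0
  atom 3: O, bond orders sum to 1 (valence 2) → 1 H
  atom 4: aromatic c, 3 neighbours → 0 H
  atom 5: aromatic c, 2 neighbours → 1 H
  atom 6: aromatic c, 2 neighbours → 1 H
  atom 7: aromatic c, 3 neighbours → 0 H
  atom 8: aromatic c, 2 neighbours → 1 H
  atom 9: aromatic c, 2 neighbours → 1 H
  atom 10: aromatic c, 3 neighbours → 0 H
  atom 11: aromatic c, 2 neighbours → 1 H
  atom 12: aromatic c, 2 neighbours → 1 H
  atom 13: aromatic c, 3 neighbours → 0 H
  atom 14: C, bond orders sum to 4 (valence 4) → 0 H
  atom 15: N, bond orders sum to 3 (valence 3) → 0 H
  atom 16: aromatic c, 3 neighbours → 0 H
  atom 17: aromatic c, 2 neighbours → 1 H
  atom 18: C, bond orders sum to 4 (valence 4) → 0 H
  atom 19: O, bond orders sum to 2 (valence 2) → 0 H
  atom 20: O, bond orders sum to 1 (valence 2) → 1 H
Total hydrogens: 9.

9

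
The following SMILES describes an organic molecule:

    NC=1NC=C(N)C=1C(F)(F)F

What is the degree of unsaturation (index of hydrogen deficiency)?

Degree of unsaturation = (number of rings) + (number of π bonds).
Ring closures in the SMILES: 1.
π bonds: 2 double bonds (each 1 DoU) → 2 DoU from unsaturation.
Total DoU = 1 + 2 = 3.

3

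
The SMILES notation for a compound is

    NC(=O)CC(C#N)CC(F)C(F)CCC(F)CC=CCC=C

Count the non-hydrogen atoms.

Every atom symbol written in the SMILES (organic subset) is one heavy atom; implicit H are not written.
Heavy atoms by element → C:16, F:3, N:2, O:1.
Total: 22.

22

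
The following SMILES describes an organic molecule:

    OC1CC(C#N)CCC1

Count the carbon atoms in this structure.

Count every carbon token in the SMILES (each C, including those in ring-closure positions and inside branches).
Carbon count: 7.

7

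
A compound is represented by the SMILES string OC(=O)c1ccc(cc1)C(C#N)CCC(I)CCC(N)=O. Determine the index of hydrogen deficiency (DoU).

8

Molecular formula: C15H17IN2O3.
DoU = (2C + 2 + N − H − X) / 2, where X is the halogen count and O/S are ignored.
    = (2·15 + 2 + 2 − 17 − 1) / 2 = 16 / 2 = 8.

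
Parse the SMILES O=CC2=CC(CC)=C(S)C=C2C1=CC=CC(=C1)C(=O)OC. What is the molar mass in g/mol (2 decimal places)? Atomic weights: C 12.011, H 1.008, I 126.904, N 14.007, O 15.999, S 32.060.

300.37 g/mol

First, the molecular formula is C17H16O3S (counting implicit H from valence).
  C: 17 × 12.011 = 204.187
  H: 16 × 1.008 = 16.128
  O: 3 × 15.999 = 47.997
  S: 1 × 32.060 = 32.060
Sum: 17×12.011 + 16×1.008 + 3×15.999 + 1×32.060 = 300.372 → 300.37 g/mol.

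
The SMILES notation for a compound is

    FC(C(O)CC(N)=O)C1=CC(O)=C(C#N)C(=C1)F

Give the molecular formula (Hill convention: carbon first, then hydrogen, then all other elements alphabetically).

Walk through each heavy atom and fill implicit hydrogens from standard valence (C 4, N 3, O 2, S 2, halogen 1):
  atom 1: F (halogen, monovalent) → 0 H
  atom 2: C, bond orders sum to 3 (valence 4) → 1 H
  atom 3: C, bond orders sum to 3 (valence 4) → 1 H
  atom 4: O, bond orders sum to 1 (valence 2) → 1 H
  atom 5: C, bond orders sum to 2 (valence 4) → 2 H
  atom 6: C, bond orders sum to 4 (valence 4) → 0 H
  atom 7: N, bond orders sum to 1 (valence 3) → 2 H
  atom 8: O, bond orders sum to 2 (valence 2) → 0 H
  atom 9: C, bond orders sum to 4 (valence 4) → 0 H
  atom 10: C, bond orders sum to 3 (valence 4) → 1 H
  atom 11: C, bond orders sum to 4 (valence 4) → 0 H
  atom 12: O, bond orders sum to 1 (valence 2) → 1 H
  atom 13: C, bond orders sum to 4 (valence 4) → 0 H
  atom 14: C, bond orders sum to 4 (valence 4) → 0 H
  atom 15: N, bond orders sum to 3 (valence 3) → 0 H
  atom 16: C, bond orders sum to 4 (valence 4) → 0 H
  atom 17: C, bond orders sum to 3 (valence 4) → 1 H
  atom 18: F (halogen, monovalent) → 0 H
Totals → C:11, H:10, F:2, N:2, O:3.

C11H10F2N2O3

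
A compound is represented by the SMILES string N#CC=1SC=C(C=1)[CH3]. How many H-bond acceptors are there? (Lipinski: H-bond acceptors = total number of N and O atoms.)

1

N atoms: 1; O atoms: 0.
Lipinski HBA = 1 + 0 = 1.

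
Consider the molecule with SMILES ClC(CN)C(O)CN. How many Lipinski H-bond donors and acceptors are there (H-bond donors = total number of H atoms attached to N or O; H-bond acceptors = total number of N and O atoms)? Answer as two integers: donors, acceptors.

5, 3

Donors: find every N or O and count the H atoms it carries.
  atom 4 (N): bond orders sum to 1 → 2 H
  atom 6 (O): bond orders sum to 1 → 1 H
  atom 8 (N): bond orders sum to 1 → 2 H
Lipinski HBD = 5.
Acceptors: N atoms = 2, O atoms = 1 → HBA = 3.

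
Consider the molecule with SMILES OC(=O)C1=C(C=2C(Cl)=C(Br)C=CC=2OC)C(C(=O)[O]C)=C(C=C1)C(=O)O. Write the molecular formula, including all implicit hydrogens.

C17H12BrClO7

Walk through each heavy atom and fill implicit hydrogens from standard valence (C 4, N 3, O 2, S 2, halogen 1):
  atom 1: O, bond orders sum to 1 (valence 2) → 1 H
  atom 2: C, bond orders sum to 4 (valence 4) → 0 H
  atom 3: O, bond orders sum to 2 (valence 2) → 0 H
  atom 4: C, bond orders sum to 4 (valence 4) → 0 H
  atom 5: C, bond orders sum to 4 (valence 4) → 0 H
  atom 6: C, bond orders sum to 4 (valence 4) → 0 H
  atom 7: C, bond orders sum to 4 (valence 4) → 0 H
  atom 8: Cl (halogen, monovalent) → 0 H
  atom 9: C, bond orders sum to 4 (valence 4) → 0 H
  atom 10: Br (halogen, monovalent) → 0 H
  atom 11: C, bond orders sum to 3 (valence 4) → 1 H
  atom 12: C, bond orders sum to 3 (valence 4) → 1 H
  atom 13: C, bond orders sum to 4 (valence 4) → 0 H
  atom 14: O, bond orders sum to 2 (valence 2) → 0 H
  atom 15: C, bond orders sum to 1 (valence 4) → 3 H
  atom 16: C, bond orders sum to 4 (valence 4) → 0 H
  atom 17: C, bond orders sum to 4 (valence 4) → 0 H
  atom 18: O, bond orders sum to 2 (valence 2) → 0 H
  atom 19: O with explicit H count 0
  atom 20: C, bond orders sum to 1 (valence 4) → 3 H
  atom 21: C, bond orders sum to 4 (valence 4) → 0 H
  atom 22: C, bond orders sum to 3 (valence 4) → 1 H
  atom 23: C, bond orders sum to 3 (valence 4) → 1 H
  atom 24: C, bond orders sum to 4 (valence 4) → 0 H
  atom 25: O, bond orders sum to 2 (valence 2) → 0 H
  atom 26: O, bond orders sum to 1 (valence 2) → 1 H
Totals → C:17, H:12, Br:1, Cl:1, O:7.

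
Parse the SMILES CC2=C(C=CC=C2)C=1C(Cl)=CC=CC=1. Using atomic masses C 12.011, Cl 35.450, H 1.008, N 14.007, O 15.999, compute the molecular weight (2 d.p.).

First, the molecular formula is C13H11Cl (counting implicit H from valence).
  C: 13 × 12.011 = 156.143
  Cl: 1 × 35.450 = 35.450
  H: 11 × 1.008 = 11.088
Sum: 13×12.011 + 1×35.450 + 11×1.008 = 202.681 → 202.68 g/mol.

202.68 g/mol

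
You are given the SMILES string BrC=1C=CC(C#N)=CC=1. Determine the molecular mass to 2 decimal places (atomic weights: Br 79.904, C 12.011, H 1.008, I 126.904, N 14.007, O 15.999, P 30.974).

First, the molecular formula is C7H4BrN (counting implicit H from valence).
  Br: 1 × 79.904 = 79.904
  C: 7 × 12.011 = 84.077
  H: 4 × 1.008 = 4.032
  N: 1 × 14.007 = 14.007
Sum: 1×79.904 + 7×12.011 + 4×1.008 + 1×14.007 = 182.020 → 182.02 g/mol.

182.02 g/mol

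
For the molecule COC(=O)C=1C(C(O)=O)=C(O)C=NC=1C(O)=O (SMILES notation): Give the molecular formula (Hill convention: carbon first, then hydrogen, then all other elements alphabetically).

C9H7NO7

Walk through each heavy atom and fill implicit hydrogens from standard valence (C 4, N 3, O 2, S 2, halogen 1):
  atom 1: C, bond orders sum to 1 (valence 4) → 3 H
  atom 2: O, bond orders sum to 2 (valence 2) → 0 H
  atom 3: C, bond orders sum to 4 (valence 4) → 0 H
  atom 4: O, bond orders sum to 2 (valence 2) → 0 H
  atom 5: C, bond orders sum to 4 (valence 4) → 0 H
  atom 6: C, bond orders sum to 4 (valence 4) → 0 H
  atom 7: C, bond orders sum to 4 (valence 4) → 0 H
  atom 8: O, bond orders sum to 1 (valence 2) → 1 H
  atom 9: O, bond orders sum to 2 (valence 2) → 0 H
  atom 10: C, bond orders sum to 4 (valence 4) → 0 H
  atom 11: O, bond orders sum to 1 (valence 2) → 1 H
  atom 12: C, bond orders sum to 3 (valence 4) → 1 H
  atom 13: N, bond orders sum to 3 (valence 3) → 0 H
  atom 14: C, bond orders sum to 4 (valence 4) → 0 H
  atom 15: C, bond orders sum to 4 (valence 4) → 0 H
  atom 16: O, bond orders sum to 1 (valence 2) → 1 H
  atom 17: O, bond orders sum to 2 (valence 2) → 0 H
Totals → C:9, H:7, N:1, O:7.
In Hill order: C9H7NO7.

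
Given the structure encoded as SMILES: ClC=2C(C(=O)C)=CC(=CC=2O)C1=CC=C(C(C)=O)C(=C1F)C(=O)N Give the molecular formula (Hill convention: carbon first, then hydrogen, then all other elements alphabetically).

Walk through each heavy atom and fill implicit hydrogens from standard valence (C 4, N 3, O 2, S 2, halogen 1):
  atom 1: Cl (halogen, monovalent) → 0 H
  atom 2: C, bond orders sum to 4 (valence 4) → 0 H
  atom 3: C, bond orders sum to 4 (valence 4) → 0 H
  atom 4: C, bond orders sum to 4 (valence 4) → 0 H
  atom 5: O, bond orders sum to 2 (valence 2) → 0 H
  atom 6: C, bond orders sum to 1 (valence 4) → 3 H
  atom 7: C, bond orders sum to 3 (valence 4) → 1 H
  atom 8: C, bond orders sum to 4 (valence 4) → 0 H
  atom 9: C, bond orders sum to 3 (valence 4) → 1 H
  atom 10: C, bond orders sum to 4 (valence 4) → 0 H
  atom 11: O, bond orders sum to 1 (valence 2) → 1 H
  atom 12: C, bond orders sum to 4 (valence 4) → 0 H
  atom 13: C, bond orders sum to 3 (valence 4) → 1 H
  atom 14: C, bond orders sum to 3 (valence 4) → 1 H
  atom 15: C, bond orders sum to 4 (valence 4) → 0 H
  atom 16: C, bond orders sum to 4 (valence 4) → 0 H
  atom 17: C, bond orders sum to 1 (valence 4) → 3 H
  atom 18: O, bond orders sum to 2 (valence 2) → 0 H
  atom 19: C, bond orders sum to 4 (valence 4) → 0 H
  atom 20: C, bond orders sum to 4 (valence 4) → 0 H
  atom 21: F (halogen, monovalent) → 0 H
  atom 22: C, bond orders sum to 4 (valence 4) → 0 H
  atom 23: O, bond orders sum to 2 (valence 2) → 0 H
  atom 24: N, bond orders sum to 1 (valence 3) → 2 H
Totals → C:17, H:13, Cl:1, F:1, N:1, O:4.
In Hill order: C17H13ClFNO4.

C17H13ClFNO4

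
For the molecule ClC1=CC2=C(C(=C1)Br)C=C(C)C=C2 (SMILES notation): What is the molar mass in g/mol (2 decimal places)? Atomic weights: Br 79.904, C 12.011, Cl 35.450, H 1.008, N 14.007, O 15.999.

First, the molecular formula is C11H8BrCl (counting implicit H from valence).
  Br: 1 × 79.904 = 79.904
  C: 11 × 12.011 = 132.121
  Cl: 1 × 35.450 = 35.450
  H: 8 × 1.008 = 8.064
Sum: 1×79.904 + 11×12.011 + 1×35.450 + 8×1.008 = 255.539 → 255.54 g/mol.

255.54 g/mol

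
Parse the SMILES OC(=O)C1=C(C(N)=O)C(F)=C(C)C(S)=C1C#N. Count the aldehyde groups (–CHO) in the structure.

0

Scan the SMILES for the aldehyde motif — none present.
Groups that are present: 1 amide, 1 carboxylic acid, 1 nitrile, 1 thiol.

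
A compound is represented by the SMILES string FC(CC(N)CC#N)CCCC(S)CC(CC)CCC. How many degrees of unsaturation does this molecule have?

2

Molecular formula: C16H31FN2S.
DoU = (2C + 2 + N − H − X) / 2, where X is the halogen count and O/S are ignored.
    = (2·16 + 2 + 2 − 31 − 1) / 2 = 4 / 2 = 2.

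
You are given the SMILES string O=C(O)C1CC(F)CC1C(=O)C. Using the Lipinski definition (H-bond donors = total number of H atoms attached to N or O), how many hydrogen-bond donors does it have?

1

Donors: find every N or O and count the H atoms it carries.
  atom 1 (O): bond orders sum to 2 → 0 H
  atom 3 (O): bond orders sum to 1 → 1 H
  atom 11 (O): bond orders sum to 2 → 0 H
Lipinski HBD = 1.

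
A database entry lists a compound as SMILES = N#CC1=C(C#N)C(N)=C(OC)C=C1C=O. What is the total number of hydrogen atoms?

7

Walk through each heavy atom and fill implicit hydrogens from standard valence (C 4, N 3, O 2, S 2, halogen 1):
  atom 1: N, bond orders sum to 3 (valence 3) → 0 H
  atom 2: C, bond orders sum to 4 (valence 4) → 0 H
  atom 3: C, bond orders sum to 4 (valence 4) → 0 H
  atom 4: C, bond orders sum to 4 (valence 4) → 0 H
  atom 5: C, bond orders sum to 4 (valence 4) → 0 H
  atom 6: N, bond orders sum to 3 (valence 3) → 0 H
  atom 7: C, bond orders sum to 4 (valence 4) → 0 H
  atom 8: N, bond orders sum to 1 (valence 3) → 2 H
  atom 9: C, bond orders sum to 4 (valence 4) → 0 H
  atom 10: O, bond orders sum to 2 (valence 2) → 0 H
  atom 11: C, bond orders sum to 1 (valence 4) → 3 H
  atom 12: C, bond orders sum to 3 (valence 4) → 1 H
  atom 13: C, bond orders sum to 4 (valence 4) → 0 H
  atom 14: C, bond orders sum to 3 (valence 4) → 1 H
  atom 15: O, bond orders sum to 2 (valence 2) → 0 H
Total hydrogens: 7.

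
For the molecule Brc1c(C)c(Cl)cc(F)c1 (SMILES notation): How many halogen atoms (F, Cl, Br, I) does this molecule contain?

Halogen atoms appear at heavy-atom positions 1, 6, 9 (1×Br, 1×Cl, 1×F).
Halogen count: 3.

3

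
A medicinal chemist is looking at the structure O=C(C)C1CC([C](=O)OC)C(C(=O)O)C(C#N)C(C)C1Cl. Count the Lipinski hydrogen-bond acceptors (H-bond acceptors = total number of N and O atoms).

6

N atoms: 1; O atoms: 5.
Lipinski HBA = 1 + 5 = 6.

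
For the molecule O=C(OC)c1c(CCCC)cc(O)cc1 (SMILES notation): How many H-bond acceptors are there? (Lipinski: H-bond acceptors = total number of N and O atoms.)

3

N atoms: 0; O atoms: 3.
Lipinski HBA = 0 + 3 = 3.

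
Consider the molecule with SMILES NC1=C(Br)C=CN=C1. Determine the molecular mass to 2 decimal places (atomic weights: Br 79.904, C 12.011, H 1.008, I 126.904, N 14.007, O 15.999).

173.01 g/mol

First, the molecular formula is C5H5BrN2 (counting implicit H from valence).
  Br: 1 × 79.904 = 79.904
  C: 5 × 12.011 = 60.055
  H: 5 × 1.008 = 5.040
  N: 2 × 14.007 = 28.014
Sum: 1×79.904 + 5×12.011 + 5×1.008 + 2×14.007 = 173.013 → 173.01 g/mol.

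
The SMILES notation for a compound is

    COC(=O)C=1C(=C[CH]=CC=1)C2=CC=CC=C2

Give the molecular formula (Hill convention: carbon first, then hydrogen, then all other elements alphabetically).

Walk through each heavy atom and fill implicit hydrogens from standard valence (C 4, N 3, O 2, S 2, halogen 1):
  atom 1: C, bond orders sum to 1 (valence 4) → 3 H
  atom 2: O, bond orders sum to 2 (valence 2) → 0 H
  atom 3: C, bond orders sum to 4 (valence 4) → 0 H
  atom 4: O, bond orders sum to 2 (valence 2) → 0 H
  atom 5: C, bond orders sum to 4 (valence 4) → 0 H
  atom 6: C, bond orders sum to 4 (valence 4) → 0 H
  atom 7: C, bond orders sum to 3 (valence 4) → 1 H
  atom 8: C with explicit H count 1
  atom 9: C, bond orders sum to 3 (valence 4) → 1 H
  atom 10: C, bond orders sum to 3 (valence 4) → 1 H
  atom 11: C, bond orders sum to 4 (valence 4) → 0 H
  atom 12: C, bond orders sum to 3 (valence 4) → 1 H
  atom 13: C, bond orders sum to 3 (valence 4) → 1 H
  atom 14: C, bond orders sum to 3 (valence 4) → 1 H
  atom 15: C, bond orders sum to 3 (valence 4) → 1 H
  atom 16: C, bond orders sum to 3 (valence 4) → 1 H
Totals → C:14, H:12, O:2.

C14H12O2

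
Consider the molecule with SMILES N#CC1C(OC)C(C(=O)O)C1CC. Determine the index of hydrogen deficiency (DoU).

4

Degree of unsaturation = (number of rings) + (number of π bonds).
Ring closures in the SMILES: 1.
π bonds: 1 double bond (each 1 DoU), 1 triple bond (each 2 DoU) → 3 DoU from unsaturation.
Total DoU = 1 + 3 = 4.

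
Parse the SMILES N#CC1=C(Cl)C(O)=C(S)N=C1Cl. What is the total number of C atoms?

6

Count every carbon token in the SMILES (each C, including those in ring-closure positions and inside branches).
Carbon count: 6.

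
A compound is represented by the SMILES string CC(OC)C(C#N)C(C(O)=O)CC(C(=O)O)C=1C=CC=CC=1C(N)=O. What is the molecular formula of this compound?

C17H20N2O6

Walk through each heavy atom and fill implicit hydrogens from standard valence (C 4, N 3, O 2, S 2, halogen 1):
  atom 1: C, bond orders sum to 1 (valence 4) → 3 H
  atom 2: C, bond orders sum to 3 (valence 4) → 1 H
  atom 3: O, bond orders sum to 2 (valence 2) → 0 H
  atom 4: C, bond orders sum to 1 (valence 4) → 3 H
  atom 5: C, bond orders sum to 3 (valence 4) → 1 H
  atom 6: C, bond orders sum to 4 (valence 4) → 0 H
  atom 7: N, bond orders sum to 3 (valence 3) → 0 H
  atom 8: C, bond orders sum to 3 (valence 4) → 1 H
  atom 9: C, bond orders sum to 4 (valence 4) → 0 H
  atom 10: O, bond orders sum to 1 (valence 2) → 1 H
  atom 11: O, bond orders sum to 2 (valence 2) → 0 H
  atom 12: C, bond orders sum to 2 (valence 4) → 2 H
  atom 13: C, bond orders sum to 3 (valence 4) → 1 H
  atom 14: C, bond orders sum to 4 (valence 4) → 0 H
  atom 15: O, bond orders sum to 2 (valence 2) → 0 H
  atom 16: O, bond orders sum to 1 (valence 2) → 1 H
  atom 17: C, bond orders sum to 4 (valence 4) → 0 H
  atom 18: C, bond orders sum to 3 (valence 4) → 1 H
  atom 19: C, bond orders sum to 3 (valence 4) → 1 H
  atom 20: C, bond orders sum to 3 (valence 4) → 1 H
  atom 21: C, bond orders sum to 3 (valence 4) → 1 H
  atom 22: C, bond orders sum to 4 (valence 4) → 0 H
  atom 23: C, bond orders sum to 4 (valence 4) → 0 H
  atom 24: N, bond orders sum to 1 (valence 3) → 2 H
  atom 25: O, bond orders sum to 2 (valence 2) → 0 H
Totals → C:17, H:20, N:2, O:6.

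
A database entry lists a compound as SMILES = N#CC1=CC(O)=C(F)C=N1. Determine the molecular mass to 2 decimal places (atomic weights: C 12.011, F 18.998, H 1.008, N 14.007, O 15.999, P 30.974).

First, the molecular formula is C6H3FN2O (counting implicit H from valence).
  C: 6 × 12.011 = 72.066
  F: 1 × 18.998 = 18.998
  H: 3 × 1.008 = 3.024
  N: 2 × 14.007 = 28.014
  O: 1 × 15.999 = 15.999
Sum: 6×12.011 + 1×18.998 + 3×1.008 + 2×14.007 + 1×15.999 = 138.101 → 138.10 g/mol.

138.10 g/mol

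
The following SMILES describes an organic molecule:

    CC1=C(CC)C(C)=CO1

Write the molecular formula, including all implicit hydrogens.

Walk through each heavy atom and fill implicit hydrogens from standard valence (C 4, N 3, O 2, S 2, halogen 1):
  atom 1: C, bond orders sum to 1 (valence 4) → 3 H
  atom 2: C, bond orders sum to 4 (valence 4) → 0 H
  atom 3: C, bond orders sum to 4 (valence 4) → 0 H
  atom 4: C, bond orders sum to 2 (valence 4) → 2 H
  atom 5: C, bond orders sum to 1 (valence 4) → 3 H
  atom 6: C, bond orders sum to 4 (valence 4) → 0 H
  atom 7: C, bond orders sum to 1 (valence 4) → 3 H
  atom 8: C, bond orders sum to 3 (valence 4) → 1 H
  atom 9: O, bond orders sum to 2 (valence 2) → 0 H
Totals → C:8, H:12, O:1.
In Hill order: C8H12O.

C8H12O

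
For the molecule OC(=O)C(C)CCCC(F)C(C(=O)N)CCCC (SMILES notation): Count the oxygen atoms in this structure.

Scan the SMILES for O atoms (remember two-letter symbols like Cl and Br are single atoms).
Oxygen count: 3.

3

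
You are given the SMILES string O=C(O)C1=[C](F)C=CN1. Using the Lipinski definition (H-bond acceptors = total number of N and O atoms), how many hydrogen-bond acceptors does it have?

3

N atoms: 1; O atoms: 2.
Lipinski HBA = 1 + 2 = 3.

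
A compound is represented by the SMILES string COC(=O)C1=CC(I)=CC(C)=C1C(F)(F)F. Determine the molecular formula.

Walk through each heavy atom and fill implicit hydrogens from standard valence (C 4, N 3, O 2, S 2, halogen 1):
  atom 1: C, bond orders sum to 1 (valence 4) → 3 H
  atom 2: O, bond orders sum to 2 (valence 2) → 0 H
  atom 3: C, bond orders sum to 4 (valence 4) → 0 H
  atom 4: O, bond orders sum to 2 (valence 2) → 0 H
  atom 5: C, bond orders sum to 4 (valence 4) → 0 H
  atom 6: C, bond orders sum to 3 (valence 4) → 1 H
  atom 7: C, bond orders sum to 4 (valence 4) → 0 H
  atom 8: I (halogen, monovalent) → 0 H
  atom 9: C, bond orders sum to 3 (valence 4) → 1 H
  atom 10: C, bond orders sum to 4 (valence 4) → 0 H
  atom 11: C, bond orders sum to 1 (valence 4) → 3 H
  atom 12: C, bond orders sum to 4 (valence 4) → 0 H
  atom 13: C, bond orders sum to 4 (valence 4) → 0 H
  atom 14: F (halogen, monovalent) → 0 H
  atom 15: F (halogen, monovalent) → 0 H
  atom 16: F (halogen, monovalent) → 0 H
Totals → C:10, H:8, F:3, I:1, O:2.

C10H8F3IO2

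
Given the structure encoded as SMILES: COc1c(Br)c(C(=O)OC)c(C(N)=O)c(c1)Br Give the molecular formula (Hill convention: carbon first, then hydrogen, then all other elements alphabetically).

C10H9Br2NO4

Walk through each heavy atom and fill implicit hydrogens from standard valence (C 4, N 3, O 2, S 2, halogen 1); for lowercase aromatic atoms, an aromatic c carries 1 H when it has two neighbours and 0 H with three, and aromatic n carries 0 H:
  atom 1: C, bond orders sum to 1 (valence 4) → 3 H
  atom 2: O, bond orders sum to 2 (valence 2) → 0 H
  atom 3: aromatic c, 3 neighbours → 0 H
  atom 4: aromatic c, 3 neighbours → 0 H
  atom 5: Br (halogen, monovalent) → 0 H
  atom 6: aromatic c, 3 neighbours → 0 H
  atom 7: C, bond orders sum to 4 (valence 4) → 0 H
  atom 8: O, bond orders sum to 2 (valence 2) → 0 H
  atom 9: O, bond orders sum to 2 (valence 2) → 0 H
  atom 10: C, bond orders sum to 1 (valence 4) → 3 H
  atom 11: aromatic c, 3 neighbours → 0 H
  atom 12: C, bond orders sum to 4 (valence 4) → 0 H
  atom 13: N, bond orders sum to 1 (valence 3) → 2 H
  atom 14: O, bond orders sum to 2 (valence 2) → 0 H
  atom 15: aromatic c, 3 neighbours → 0 H
  atom 16: aromatic c, 2 neighbours → 1 H
  atom 17: Br (halogen, monovalent) → 0 H
Totals → C:10, H:9, Br:2, N:1, O:4.
In Hill order: C10H9Br2NO4.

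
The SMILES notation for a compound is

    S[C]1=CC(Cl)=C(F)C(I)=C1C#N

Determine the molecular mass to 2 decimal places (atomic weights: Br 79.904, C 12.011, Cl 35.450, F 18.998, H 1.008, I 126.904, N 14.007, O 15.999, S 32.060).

313.51 g/mol

First, the molecular formula is C7H2ClFINS (counting implicit H from valence).
  C: 7 × 12.011 = 84.077
  Cl: 1 × 35.450 = 35.450
  F: 1 × 18.998 = 18.998
  H: 2 × 1.008 = 2.016
  I: 1 × 126.904 = 126.904
  N: 1 × 14.007 = 14.007
  S: 1 × 32.060 = 32.060
Sum: 7×12.011 + 1×35.450 + 1×18.998 + 2×1.008 + 1×126.904 + 1×14.007 + 1×32.060 = 313.512 → 313.51 g/mol.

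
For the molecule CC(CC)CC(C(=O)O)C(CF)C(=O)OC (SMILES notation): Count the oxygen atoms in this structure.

Scan the SMILES for O atoms (remember two-letter symbols like Cl and Br are single atoms).
Oxygen count: 4.

4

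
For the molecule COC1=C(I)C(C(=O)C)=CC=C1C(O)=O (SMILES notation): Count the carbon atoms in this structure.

Count every carbon token in the SMILES (each C, including those in ring-closure positions and inside branches).
Carbon count: 10.

10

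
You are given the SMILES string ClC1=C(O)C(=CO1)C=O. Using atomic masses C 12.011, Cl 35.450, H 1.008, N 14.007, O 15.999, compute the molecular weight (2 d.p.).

First, the molecular formula is C5H3ClO3 (counting implicit H from valence).
  C: 5 × 12.011 = 60.055
  Cl: 1 × 35.450 = 35.450
  H: 3 × 1.008 = 3.024
  O: 3 × 15.999 = 47.997
Sum: 5×12.011 + 1×35.450 + 3×1.008 + 3×15.999 = 146.526 → 146.53 g/mol.

146.53 g/mol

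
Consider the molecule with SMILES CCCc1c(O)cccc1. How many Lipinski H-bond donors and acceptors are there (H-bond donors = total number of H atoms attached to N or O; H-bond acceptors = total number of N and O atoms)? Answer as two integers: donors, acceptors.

1, 1

Donors: find every N or O and count the H atoms it carries.
  atom 6 (O): bond orders sum to 1 → 1 H
Lipinski HBD = 1.
Acceptors: N atoms = 0, O atoms = 1 → HBA = 1.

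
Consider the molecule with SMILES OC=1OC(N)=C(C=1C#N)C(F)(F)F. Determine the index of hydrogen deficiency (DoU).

5

Degree of unsaturation = (number of rings) + (number of π bonds).
Ring closures in the SMILES: 1.
π bonds: 2 double bonds (each 1 DoU), 1 triple bond (each 2 DoU) → 4 DoU from unsaturation.
Total DoU = 1 + 4 = 5.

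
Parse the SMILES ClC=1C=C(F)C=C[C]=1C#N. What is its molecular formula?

C7H3ClFN

Walk through each heavy atom and fill implicit hydrogens from standard valence (C 4, N 3, O 2, S 2, halogen 1):
  atom 1: Cl (halogen, monovalent) → 0 H
  atom 2: C, bond orders sum to 4 (valence 4) → 0 H
  atom 3: C, bond orders sum to 3 (valence 4) → 1 H
  atom 4: C, bond orders sum to 4 (valence 4) → 0 H
  atom 5: F (halogen, monovalent) → 0 H
  atom 6: C, bond orders sum to 3 (valence 4) → 1 H
  atom 7: C, bond orders sum to 3 (valence 4) → 1 H
  atom 8: C with explicit H count 0
  atom 9: C, bond orders sum to 4 (valence 4) → 0 H
  atom 10: N, bond orders sum to 3 (valence 3) → 0 H
Totals → C:7, H:3, Cl:1, F:1, N:1.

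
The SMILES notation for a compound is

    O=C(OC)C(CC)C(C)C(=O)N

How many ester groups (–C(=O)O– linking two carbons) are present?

The ester motif appears at heavy-atom position 2 in the SMILES.
Other groups present: 1 amide.
Ester count: 1.

1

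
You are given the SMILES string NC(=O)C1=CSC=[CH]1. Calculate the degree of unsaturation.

Degree of unsaturation = (number of rings) + (number of π bonds).
Ring closures in the SMILES: 1.
π bonds: 3 double bonds (each 1 DoU) → 3 DoU from unsaturation.
Total DoU = 1 + 3 = 4.

4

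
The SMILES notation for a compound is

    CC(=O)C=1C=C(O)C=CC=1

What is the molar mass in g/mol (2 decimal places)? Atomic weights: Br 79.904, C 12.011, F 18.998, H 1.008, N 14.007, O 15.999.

First, the molecular formula is C8H8O2 (counting implicit H from valence).
  C: 8 × 12.011 = 96.088
  H: 8 × 1.008 = 8.064
  O: 2 × 15.999 = 31.998
Sum: 8×12.011 + 8×1.008 + 2×15.999 = 136.150 → 136.15 g/mol.

136.15 g/mol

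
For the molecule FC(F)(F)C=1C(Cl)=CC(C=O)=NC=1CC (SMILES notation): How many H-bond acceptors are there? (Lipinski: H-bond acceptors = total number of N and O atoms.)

2

N atoms: 1; O atoms: 1.
Lipinski HBA = 1 + 1 = 2.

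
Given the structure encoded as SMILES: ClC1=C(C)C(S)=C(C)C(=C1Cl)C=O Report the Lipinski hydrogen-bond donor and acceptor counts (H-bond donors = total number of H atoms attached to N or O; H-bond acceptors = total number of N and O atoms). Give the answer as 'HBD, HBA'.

0, 1

Donors: find every N or O and count the H atoms it carries.
  atom 13 (O): bond orders sum to 2 → 0 H
Lipinski HBD = 0.
Acceptors: N atoms = 0, O atoms = 1 → HBA = 1.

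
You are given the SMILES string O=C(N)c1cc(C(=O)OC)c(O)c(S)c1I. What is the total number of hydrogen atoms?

Walk through each heavy atom and fill implicit hydrogens from standard valence (C 4, N 3, O 2, S 2, halogen 1); for lowercase aromatic atoms, an aromatic c carries 1 H when it has two neighbours and 0 H with three, and aromatic n carries 0 H:
  atom 1: O, bond orders sum to 2 (valence 2) → 0 H
  atom 2: C, bond orders sum to 4 (valence 4) → 0 H
  atom 3: N, bond orders sum to 1 (valence 3) → 2 H
  atom 4: aromatic c, 3 neighbours → 0 H
  atom 5: aromatic c, 2 neighbours → 1 H
  atom 6: aromatic c, 3 neighbours → 0 H
  atom 7: C, bond orders sum to 4 (valence 4) → 0 H
  atom 8: O, bond orders sum to 2 (valence 2) → 0 H
  atom 9: O, bond orders sum to 2 (valence 2) → 0 H
  atom 10: C, bond orders sum to 1 (valence 4) → 3 H
  atom 11: aromatic c, 3 neighbours → 0 H
  atom 12: O, bond orders sum to 1 (valence 2) → 1 H
  atom 13: aromatic c, 3 neighbours → 0 H
  atom 14: S, bond orders sum to 1 (valence 2) → 1 H
  atom 15: aromatic c, 3 neighbours → 0 H
  atom 16: I (halogen, monovalent) → 0 H
Total hydrogens: 8.

8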